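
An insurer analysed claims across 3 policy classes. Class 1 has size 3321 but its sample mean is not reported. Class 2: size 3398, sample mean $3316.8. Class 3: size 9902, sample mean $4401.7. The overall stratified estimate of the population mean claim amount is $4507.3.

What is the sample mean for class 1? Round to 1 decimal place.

6040.3

N = 3321 + 3398 + 9902 = 16621.
Overall total = μ·N = 4507.3·16621 = 74915833.3.
Subtract the known strata: 3398·3316.8 + 9902·4401.7 = 54856119.8.
Remaining total for class 1: 74915833.3 − 54856119.8 = 20059713.5.
Divide by its size: 20059713.5 / 3321 = 6040.263... → 6040.3.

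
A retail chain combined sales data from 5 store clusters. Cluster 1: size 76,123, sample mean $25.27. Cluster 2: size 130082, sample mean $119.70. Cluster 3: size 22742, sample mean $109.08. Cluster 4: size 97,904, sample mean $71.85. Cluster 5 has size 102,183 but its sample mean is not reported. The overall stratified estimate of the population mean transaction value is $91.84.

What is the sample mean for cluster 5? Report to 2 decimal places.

121.28

N = 76123 + 130082 + 22742 + 97904 + 102183 = 429034.
Overall total = μ·N = 91.84·429034 = 39402482.56.
Subtract the known strata: 76123·25.27 + 130082·119.70 + 22742·109.08 + 97904·71.85 = 27009543.37.
Remaining total for cluster 5: 39402482.56 − 27009543.37 = 12392939.19.
Divide by its size: 12392939.19 / 102183 = 121.2818... → 121.28.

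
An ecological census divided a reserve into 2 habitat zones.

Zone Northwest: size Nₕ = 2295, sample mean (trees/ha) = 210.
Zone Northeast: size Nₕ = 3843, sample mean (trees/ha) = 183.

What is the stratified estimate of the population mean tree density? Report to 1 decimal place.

N = 2295 + 3843 = 6138.
Overall mean = Σ (Nₕ/N)·x̄ₕ — weight by population share, not a simple average.
Σ Nₕx̄ₕ = 2295·210 + 3843·183 = 481950 + 703269 = 1185219.
Divide by N: 1185219 / 6138 = 193.095... → 193.1.

193.1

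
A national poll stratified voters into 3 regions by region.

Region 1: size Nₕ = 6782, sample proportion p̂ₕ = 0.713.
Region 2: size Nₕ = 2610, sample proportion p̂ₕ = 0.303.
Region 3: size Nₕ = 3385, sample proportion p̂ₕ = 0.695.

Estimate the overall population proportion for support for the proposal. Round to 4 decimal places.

0.6245

Wₕ = Nₕ/N with N = 12777: 0.5308, 0.2043, 0.2649.
p̂_st = 0.5308·0.713 + 0.2043·0.303 + 0.2649·0.695 ≈ 0.624479... → 0.6245.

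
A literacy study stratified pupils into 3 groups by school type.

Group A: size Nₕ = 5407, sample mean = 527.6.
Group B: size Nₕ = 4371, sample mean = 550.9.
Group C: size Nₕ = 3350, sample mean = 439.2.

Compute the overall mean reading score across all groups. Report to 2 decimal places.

512.80

N = 13128; weights Wₕ = Nₕ/N = (0.4119, 0.3330, 0.2552).
x̄_st = Σ Wₕ·x̄ₕ = 0.4119·527.6 + 0.3330·550.9 + 0.2552·439.2 ≈ 512.7999...
→ 512.80.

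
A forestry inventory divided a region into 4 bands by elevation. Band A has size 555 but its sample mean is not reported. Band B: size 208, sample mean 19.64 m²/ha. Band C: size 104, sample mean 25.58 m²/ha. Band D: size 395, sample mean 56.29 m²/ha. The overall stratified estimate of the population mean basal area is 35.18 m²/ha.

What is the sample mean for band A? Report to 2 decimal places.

N = 555 + 208 + 104 + 395 = 1262.
Overall total = μ·N = 35.18·1262 = 44397.16.
Subtract the known strata: 208·19.64 + 104·25.58 + 395·56.29 = 28979.99.
Remaining total for band A: 44397.16 − 28979.99 = 15417.17.
Divide by its size: 15417.17 / 555 = 27.7787... → 27.78.

27.78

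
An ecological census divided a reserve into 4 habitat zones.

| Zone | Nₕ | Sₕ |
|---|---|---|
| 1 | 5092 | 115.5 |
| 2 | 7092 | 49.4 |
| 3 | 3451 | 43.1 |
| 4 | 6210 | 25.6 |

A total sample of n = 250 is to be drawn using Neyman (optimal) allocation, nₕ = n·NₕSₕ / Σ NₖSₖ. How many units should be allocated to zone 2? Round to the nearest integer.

1: NₕSₕ = 5092·115.5 = 588126
2: NₕSₕ = 7092·49.4 = 350344.8
3: NₕSₕ = 3451·43.1 = 148738.1
4: NₕSₕ = 6210·25.6 = 158976
Σ NₕSₕ = 1246184.9.
n_2 = 250·350344.8/1246184.9 = 70.283... → 70.

70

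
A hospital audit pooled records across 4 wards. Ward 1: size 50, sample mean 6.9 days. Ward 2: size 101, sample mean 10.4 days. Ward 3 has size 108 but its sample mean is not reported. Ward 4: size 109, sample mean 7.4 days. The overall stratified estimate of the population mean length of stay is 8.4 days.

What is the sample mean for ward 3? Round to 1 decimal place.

8.2

N = 50 + 101 + 108 + 109 = 368.
Overall total = μ·N = 8.4·368 = 3091.2.
Subtract the known strata: 50·6.9 + 101·10.4 + 109·7.4 = 2202.
Remaining total for ward 3: 3091.2 − 2202 = 889.2.
Divide by its size: 889.2 / 108 = 8.233... → 8.2.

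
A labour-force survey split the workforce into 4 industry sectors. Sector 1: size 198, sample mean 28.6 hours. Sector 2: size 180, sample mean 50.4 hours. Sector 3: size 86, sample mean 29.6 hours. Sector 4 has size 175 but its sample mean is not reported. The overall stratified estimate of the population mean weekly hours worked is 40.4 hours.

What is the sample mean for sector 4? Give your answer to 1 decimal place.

48.8

N = 198 + 180 + 86 + 175 = 639.
Overall total = μ·N = 40.4·639 = 25815.6.
Subtract the known strata: 198·28.6 + 180·50.4 + 86·29.6 = 17280.4.
Remaining total for sector 4: 25815.6 − 17280.4 = 8535.2.
Divide by its size: 8535.2 / 175 = 48.773... → 48.8.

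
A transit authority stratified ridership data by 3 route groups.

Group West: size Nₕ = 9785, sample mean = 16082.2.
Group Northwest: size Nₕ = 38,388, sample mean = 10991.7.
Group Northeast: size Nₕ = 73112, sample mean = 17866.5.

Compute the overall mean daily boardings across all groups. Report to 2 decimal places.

N = 121285; weights Wₕ = Nₕ/N = (0.0807, 0.3165, 0.6028).
x̄_st = Σ Wₕ·x̄ₕ = 0.0807·16082.2 + 0.3165·10991.7 + 0.6028·17866.5 ≈ 15546.5990...
→ 15546.60.

15546.60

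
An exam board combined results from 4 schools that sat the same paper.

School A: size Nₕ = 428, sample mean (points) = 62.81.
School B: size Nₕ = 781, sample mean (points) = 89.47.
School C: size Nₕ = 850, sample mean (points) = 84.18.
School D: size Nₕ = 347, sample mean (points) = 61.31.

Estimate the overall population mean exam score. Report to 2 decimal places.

N = 428 + 781 + 850 + 347 = 2406.
The stratified mean weights each stratum mean by its population share Nₕ/N.
Σ Nₕx̄ₕ = 428·62.81 + 781·89.47 + 850·84.18 + 347·61.31 = 26882.68 + 69876.07 + 71553 + 21274.57 = 189586.32.
Divide by N: 189586.32 / 2406 = 78.7973... → 78.80.

78.80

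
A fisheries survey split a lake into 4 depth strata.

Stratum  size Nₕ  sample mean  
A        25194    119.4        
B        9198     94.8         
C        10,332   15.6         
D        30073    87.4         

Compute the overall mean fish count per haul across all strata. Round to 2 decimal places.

89.17

x̄_st = (Σ Nₕx̄ₕ) / (Σ Nₕ) = (25194·119.4 + 9198·94.8 + 10332·15.6 + 30073·87.4) / 74797
= 6669693.4 / 74797 = 89.1706... → 89.17.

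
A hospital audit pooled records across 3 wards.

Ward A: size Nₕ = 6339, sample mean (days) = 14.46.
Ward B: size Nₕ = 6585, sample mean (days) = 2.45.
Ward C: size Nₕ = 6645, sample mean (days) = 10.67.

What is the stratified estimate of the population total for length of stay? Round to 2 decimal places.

178697.34

A: 6339·14.46 = 91661.94
B: 6585·2.45 = 16133.25
C: 6645·10.67 = 70902.15
τ̂ = Σ Nₕx̄ₕ = 178697.34.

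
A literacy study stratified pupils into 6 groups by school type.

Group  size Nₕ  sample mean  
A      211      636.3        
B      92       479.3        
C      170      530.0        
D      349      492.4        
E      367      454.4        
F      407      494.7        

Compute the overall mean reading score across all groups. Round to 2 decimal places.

506.52

N = 211 + 92 + 170 + 349 + 367 + 407 = 1596.
Weight each subgroup mean by Nₕ/N and sum.
Σ Nₕx̄ₕ = 211·636.3 + 92·479.3 + 170·530.0 + 349·492.4 + 367·454.4 + 407·494.7 = 134259.3 + 44095.6 + 90100 + 171847.6 + 166764.8 + 201342.9 = 808410.2.
Divide by N: 808410.2 / 1596 = 506.5227... → 506.52.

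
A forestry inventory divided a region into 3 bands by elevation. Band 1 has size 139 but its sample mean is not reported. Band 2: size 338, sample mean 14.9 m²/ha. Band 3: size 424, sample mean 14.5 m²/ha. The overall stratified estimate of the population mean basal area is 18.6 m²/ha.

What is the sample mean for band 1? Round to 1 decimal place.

N = 139 + 338 + 424 = 901.
Overall total = μ·N = 18.6·901 = 16758.6.
Subtract the known strata: 338·14.9 + 424·14.5 = 11184.2.
Remaining total for band 1: 16758.6 − 11184.2 = 5574.4.
Divide by its size: 5574.4 / 139 = 40.104... → 40.1.

40.1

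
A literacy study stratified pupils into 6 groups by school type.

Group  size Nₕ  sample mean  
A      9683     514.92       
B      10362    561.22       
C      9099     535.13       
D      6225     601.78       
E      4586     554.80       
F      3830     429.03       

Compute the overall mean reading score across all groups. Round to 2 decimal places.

N = 9683 + 10362 + 9099 + 6225 + 4586 + 3830 = 43785.
Weight each subgroup mean by Nₕ/N and sum.
Σ Nₕx̄ₕ = 9683·514.92 + 10362·561.22 + 9099·535.13 + 6225·601.78 + 4586·554.80 + 3830·429.03 = 4985970.36 + 5815361.64 + 4869147.87 + 3746080.5 + 2544312.8 + 1643184.9 = 23604058.07.
Divide by N: 23604058.07 / 43785 = 539.0901... → 539.09.

539.09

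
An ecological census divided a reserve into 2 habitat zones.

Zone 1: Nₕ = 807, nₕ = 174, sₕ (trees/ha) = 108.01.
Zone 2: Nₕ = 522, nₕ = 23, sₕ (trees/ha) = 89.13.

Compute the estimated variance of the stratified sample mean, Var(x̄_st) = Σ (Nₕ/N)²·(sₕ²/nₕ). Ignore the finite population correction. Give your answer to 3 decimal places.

N = 1329. Term for each stratum: Wₕ²sₕ²/nₕ.
Var(x̄_st) = 24.721555 + 53.285742 = 78.007298 → 78.007.

78.007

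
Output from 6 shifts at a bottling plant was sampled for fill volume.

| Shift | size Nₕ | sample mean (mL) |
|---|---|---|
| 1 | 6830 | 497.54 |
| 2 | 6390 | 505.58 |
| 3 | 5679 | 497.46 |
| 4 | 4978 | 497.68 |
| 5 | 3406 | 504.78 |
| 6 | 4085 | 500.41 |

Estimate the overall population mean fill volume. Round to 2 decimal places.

500.35

N = 6830 + 6390 + 5679 + 4978 + 3406 + 4085 = 31368.
Weight each subgroup mean by Nₕ/N and sum.
Σ Nₕx̄ₕ = 6830·497.54 + 6390·505.58 + 5679·497.46 + 4978·497.68 + 3406·504.78 + 4085·500.41 = 3398198.2 + 3230656.2 + 2825075.34 + 2477451.04 + 1719280.68 + 2044174.85 = 15694836.31.
Divide by N: 15694836.31 / 31368 = 500.3455... → 500.35.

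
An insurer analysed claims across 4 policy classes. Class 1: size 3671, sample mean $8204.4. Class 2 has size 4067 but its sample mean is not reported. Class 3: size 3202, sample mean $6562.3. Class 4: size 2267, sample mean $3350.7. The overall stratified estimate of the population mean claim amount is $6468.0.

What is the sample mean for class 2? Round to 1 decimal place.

6564.1

Σ Nₕx̄ₕ = N·μ, so 4067·x̄_2 = 13207·6468.0 − (3671·8204.4 + 3202·6562.3 + 2267·3350.7).
= 85422876 − 58726873.9 = 26696002.1.
x̄_2 = 26696002.1 / 4067 = 6564.053... → 6564.1.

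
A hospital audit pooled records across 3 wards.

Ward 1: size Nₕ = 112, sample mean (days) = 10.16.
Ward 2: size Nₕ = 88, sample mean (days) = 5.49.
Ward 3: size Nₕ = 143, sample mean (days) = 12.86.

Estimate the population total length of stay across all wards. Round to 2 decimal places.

1: 112·10.16 = 1137.92
2: 88·5.49 = 483.12
3: 143·12.86 = 1838.98
τ̂ = Σ Nₕx̄ₕ = 3460.02.

3460.02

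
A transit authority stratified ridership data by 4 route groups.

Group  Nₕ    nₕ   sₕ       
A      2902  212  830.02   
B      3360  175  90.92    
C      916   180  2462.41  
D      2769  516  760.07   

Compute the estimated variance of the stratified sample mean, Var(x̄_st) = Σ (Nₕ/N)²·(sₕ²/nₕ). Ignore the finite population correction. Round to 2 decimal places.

N = 9947; Wₕ = Nₕ/N.
group A: (2902/9947)²·830.02²/212 = 276.59978
group B: (3360/9947)²·90.92²/175 = 5.38983
group C: (916/9947)²·2462.41²/180 = 285.66362
group D: (2769/9947)²·760.07²/516 = 86.75992
Sum = 654.41316 → 654.41.

654.41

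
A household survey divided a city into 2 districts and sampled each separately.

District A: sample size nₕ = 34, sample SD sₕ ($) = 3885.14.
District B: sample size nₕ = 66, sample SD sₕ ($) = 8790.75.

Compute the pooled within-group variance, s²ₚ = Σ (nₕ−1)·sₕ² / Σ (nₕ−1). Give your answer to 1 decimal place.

A: (34−1)·3885.14² = 33·15094312.8196 = 498112323.0468
B: (66−1)·8790.75² = 65·77277285.5625 = 5023023561.5625
Numerator = 5521135884.6093; denominator = Σ(nₕ−1) = 98.
s²ₚ = 5521135884.6093/98 = 56338121.272... → 56338121.3.

56338121.3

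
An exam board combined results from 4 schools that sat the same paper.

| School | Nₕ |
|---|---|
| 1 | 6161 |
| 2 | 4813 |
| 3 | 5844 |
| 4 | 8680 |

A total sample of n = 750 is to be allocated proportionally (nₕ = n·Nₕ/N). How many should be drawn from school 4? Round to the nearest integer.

Share of school 4 = 8680/25498 = 0.34042.
Allocate 750 × 0.34042 = 255.314... → 255.

255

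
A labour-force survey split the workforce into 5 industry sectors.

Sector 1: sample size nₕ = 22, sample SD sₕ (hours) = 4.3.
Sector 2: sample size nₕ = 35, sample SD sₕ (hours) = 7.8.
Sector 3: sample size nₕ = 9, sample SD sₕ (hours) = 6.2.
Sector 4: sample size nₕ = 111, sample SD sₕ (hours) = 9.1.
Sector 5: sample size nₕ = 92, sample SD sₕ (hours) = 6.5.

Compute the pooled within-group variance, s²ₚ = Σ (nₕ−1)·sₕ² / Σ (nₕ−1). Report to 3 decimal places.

1: (22−1)·4.3² = 21·18.49 = 388.29
2: (35−1)·7.8² = 34·60.84 = 2068.56
3: (9−1)·6.2² = 8·38.44 = 307.52
4: (111−1)·9.1² = 110·82.81 = 9109.1
5: (92−1)·6.5² = 91·42.25 = 3844.75
Numerator = 15718.22; denominator = Σ(nₕ−1) = 264.
s²ₚ = 15718.22/264 = 59.53871... → 59.539.

59.539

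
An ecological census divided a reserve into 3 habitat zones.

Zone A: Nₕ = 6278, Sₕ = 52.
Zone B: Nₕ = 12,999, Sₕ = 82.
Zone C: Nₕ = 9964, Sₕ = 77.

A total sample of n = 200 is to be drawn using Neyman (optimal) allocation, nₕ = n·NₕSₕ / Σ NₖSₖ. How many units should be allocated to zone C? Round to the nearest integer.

71

Σ NₕSₕ = 6278·52 + 12999·82 + 9964·77 = 2159602.
Share for C: 767228/2159602 = 0.35526.
n_C = 200 × 0.35526 = 71.053... → 71.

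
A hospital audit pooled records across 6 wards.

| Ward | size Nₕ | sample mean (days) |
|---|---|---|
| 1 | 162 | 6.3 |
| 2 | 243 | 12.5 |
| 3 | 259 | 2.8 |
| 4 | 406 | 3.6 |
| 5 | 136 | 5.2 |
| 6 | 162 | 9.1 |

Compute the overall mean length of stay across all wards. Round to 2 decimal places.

x̄_st = (Σ Nₕx̄ₕ) / (Σ Nₕ) = (162·6.3 + 243·12.5 + 259·2.8 + 406·3.6 + 136·5.2 + 162·9.1) / 1368
= 8426.3 / 1368 = 6.1596... → 6.16.

6.16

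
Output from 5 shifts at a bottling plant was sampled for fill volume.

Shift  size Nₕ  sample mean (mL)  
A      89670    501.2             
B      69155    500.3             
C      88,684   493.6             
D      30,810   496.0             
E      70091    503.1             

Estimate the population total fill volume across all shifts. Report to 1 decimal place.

173859815.0

Population total = Σ Nₕ·x̄ₕ (each stratum's size times its mean).
89670·501.2 + 69155·500.3 + 88684·493.6 + 30810·496.0 + 70091·503.1 = 44942604 + 34598246.5 + 43774422.4 + 15281760 + 35262782.1 = 173859815.0.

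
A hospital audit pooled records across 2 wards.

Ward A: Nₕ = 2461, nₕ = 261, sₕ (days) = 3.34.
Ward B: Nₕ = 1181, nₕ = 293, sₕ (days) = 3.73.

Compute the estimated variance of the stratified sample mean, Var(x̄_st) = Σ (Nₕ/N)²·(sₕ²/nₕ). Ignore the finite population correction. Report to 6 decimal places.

0.024509

N = 3642; Wₕ = Nₕ/N.
ward A: (2461/3642)²·3.34²/261 = 0.019516223
ward B: (1181/3642)²·3.73²/293 = 0.004993096
Sum = 0.024509319 → 0.024509.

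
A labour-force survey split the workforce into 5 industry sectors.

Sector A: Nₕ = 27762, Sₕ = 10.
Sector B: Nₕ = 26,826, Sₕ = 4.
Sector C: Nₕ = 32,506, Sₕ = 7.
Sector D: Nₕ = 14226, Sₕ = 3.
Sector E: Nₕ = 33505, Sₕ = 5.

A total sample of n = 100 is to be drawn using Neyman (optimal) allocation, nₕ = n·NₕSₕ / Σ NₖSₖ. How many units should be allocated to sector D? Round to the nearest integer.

A: NₕSₕ = 27762·10 = 277620
B: NₕSₕ = 26826·4 = 107304
C: NₕSₕ = 32506·7 = 227542
D: NₕSₕ = 14226·3 = 42678
E: NₕSₕ = 33505·5 = 167525
Σ NₕSₕ = 822669.
n_D = 100·42678/822669 = 5.188... → 5.

5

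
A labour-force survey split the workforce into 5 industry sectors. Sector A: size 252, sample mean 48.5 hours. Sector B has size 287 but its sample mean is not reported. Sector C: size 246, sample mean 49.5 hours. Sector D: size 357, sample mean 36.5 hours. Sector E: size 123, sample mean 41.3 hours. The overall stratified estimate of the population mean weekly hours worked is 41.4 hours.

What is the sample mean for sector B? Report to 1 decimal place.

Σ Nₕx̄ₕ = N·μ, so 287·x̄_B = 1265·41.4 − (252·48.5 + 246·49.5 + 357·36.5 + 123·41.3).
= 52371 − 42509.4 = 9861.6.
x̄_B = 9861.6 / 287 = 34.361... → 34.4.

34.4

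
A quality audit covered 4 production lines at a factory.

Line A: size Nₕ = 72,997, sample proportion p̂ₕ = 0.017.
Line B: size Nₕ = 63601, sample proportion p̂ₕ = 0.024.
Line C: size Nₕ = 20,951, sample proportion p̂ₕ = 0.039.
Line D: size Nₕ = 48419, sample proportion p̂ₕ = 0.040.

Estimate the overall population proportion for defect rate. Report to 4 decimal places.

N = 72997 + 63601 + 20951 + 48419 = 205968.
Overall proportion = Σ (Nₕ/N)·p̂ₕ.
Σ Nₕp̂ₕ = 1240.949 + 1526.424 + 817.089 + 1936.76 = 5521.222.
5521.222 / 205968 = 0.026806... → 0.0268.

0.0268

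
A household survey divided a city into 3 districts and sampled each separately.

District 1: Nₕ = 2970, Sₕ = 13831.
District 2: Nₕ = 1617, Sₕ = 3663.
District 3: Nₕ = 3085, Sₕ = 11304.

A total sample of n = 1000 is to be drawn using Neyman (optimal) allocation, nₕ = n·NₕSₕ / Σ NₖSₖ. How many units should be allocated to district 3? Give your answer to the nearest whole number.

1: NₕSₕ = 2970·13831 = 41078070
2: NₕSₕ = 1617·3663 = 5923071
3: NₕSₕ = 3085·11304 = 34872840
Σ NₕSₕ = 81873981.
n_3 = 1000·34872840/81873981 = 425.933... → 426.

426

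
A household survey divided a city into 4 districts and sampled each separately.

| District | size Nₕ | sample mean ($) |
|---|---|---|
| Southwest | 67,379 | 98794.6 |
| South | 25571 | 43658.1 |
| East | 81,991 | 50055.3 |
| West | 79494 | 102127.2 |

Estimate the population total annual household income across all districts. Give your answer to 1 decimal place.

Population total = Σ Nₕ·x̄ₕ (each stratum's size times its mean).
67379·98794.6 + 25571·43658.1 + 81991·50055.3 + 79494·102127.2 = 6656681353.4 + 1116381275.1 + 4104084102.3 + 8118499636.8 = 19995646367.6.

19995646367.6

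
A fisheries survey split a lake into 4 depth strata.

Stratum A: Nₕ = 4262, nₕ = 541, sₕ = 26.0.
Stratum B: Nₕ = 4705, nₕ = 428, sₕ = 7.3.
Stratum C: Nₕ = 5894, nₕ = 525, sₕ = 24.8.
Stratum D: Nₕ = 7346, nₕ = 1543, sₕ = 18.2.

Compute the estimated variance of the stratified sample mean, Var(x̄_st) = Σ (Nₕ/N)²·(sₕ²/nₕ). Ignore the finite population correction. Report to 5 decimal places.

N = 22207. Term for each stratum: Wₕ²sₕ²/nₕ.
Var(x̄_st) = 0.04602529 + 0.00558909 + 0.08252481 + 0.02349086 = 0.15763005 → 0.15763.

0.15763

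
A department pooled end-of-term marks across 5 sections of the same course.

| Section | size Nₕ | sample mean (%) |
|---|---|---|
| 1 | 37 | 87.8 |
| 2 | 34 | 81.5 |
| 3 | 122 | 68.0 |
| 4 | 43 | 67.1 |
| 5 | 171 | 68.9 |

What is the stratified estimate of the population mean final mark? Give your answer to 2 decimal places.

71.21

N = 37 + 34 + 122 + 43 + 171 = 407.
The stratified mean weights each stratum mean by its population share Nₕ/N.
Σ Nₕx̄ₕ = 37·87.8 + 34·81.5 + 122·68.0 + 43·67.1 + 171·68.9 = 3248.6 + 2771 + 8296 + 2885.3 + 11781.9 = 28982.8.
Divide by N: 28982.8 / 407 = 71.2108... → 71.21.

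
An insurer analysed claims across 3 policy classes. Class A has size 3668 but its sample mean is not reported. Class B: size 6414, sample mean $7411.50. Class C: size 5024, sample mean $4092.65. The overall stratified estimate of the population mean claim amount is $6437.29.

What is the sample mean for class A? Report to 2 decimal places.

7945.17

N = 3668 + 6414 + 5024 = 15106.
Overall total = μ·N = 6437.29·15106 = 97241702.74.
Subtract the known strata: 6414·7411.50 + 5024·4092.65 = 68098834.6.
Remaining total for class A: 97241702.74 − 68098834.6 = 29142868.14.
Divide by its size: 29142868.14 / 3668 = 7945.1658... → 7945.17.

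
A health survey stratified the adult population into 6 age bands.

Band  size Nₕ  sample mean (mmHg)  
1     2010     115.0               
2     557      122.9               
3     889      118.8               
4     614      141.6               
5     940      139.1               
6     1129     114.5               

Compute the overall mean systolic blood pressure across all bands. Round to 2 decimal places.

x̄_st = (Σ Nₕx̄ₕ) / (Σ Nₕ) = (2010·115.0 + 557·122.9 + 889·118.8 + 614·141.6 + 940·139.1 + 1129·114.5) / 6139
= 752185.4 / 6139 = 122.5257... → 122.53.

122.53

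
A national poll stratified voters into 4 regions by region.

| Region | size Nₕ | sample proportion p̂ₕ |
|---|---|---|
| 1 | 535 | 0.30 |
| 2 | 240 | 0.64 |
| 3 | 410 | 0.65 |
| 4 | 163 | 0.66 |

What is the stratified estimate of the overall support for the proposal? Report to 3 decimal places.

Wₕ = Nₕ/N with N = 1348: 0.3969, 0.1780, 0.3042, 0.1209.
p̂_st = 0.3969·0.30 + 0.1780·0.64 + 0.3042·0.65 + 0.1209·0.66 ≈ 0.51052... → 0.511.

0.511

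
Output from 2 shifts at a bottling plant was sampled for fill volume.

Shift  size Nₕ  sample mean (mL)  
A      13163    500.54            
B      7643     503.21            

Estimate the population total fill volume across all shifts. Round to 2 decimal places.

10434642.05

A: 13163·500.54 = 6588608.02
B: 7643·503.21 = 3846034.03
τ̂ = Σ Nₕx̄ₕ = 10434642.05.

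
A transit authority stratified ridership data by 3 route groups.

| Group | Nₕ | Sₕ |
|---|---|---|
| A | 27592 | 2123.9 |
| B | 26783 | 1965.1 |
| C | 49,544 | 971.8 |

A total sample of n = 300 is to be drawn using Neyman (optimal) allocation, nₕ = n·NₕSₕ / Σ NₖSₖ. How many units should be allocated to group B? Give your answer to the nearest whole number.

A: NₕSₕ = 27592·2123.9 = 58602648.8
B: NₕSₕ = 26783·1965.1 = 52631273.3
C: NₕSₕ = 49544·971.8 = 48146859.2
Σ NₕSₕ = 159380781.3.
n_B = 300·52631273.3/159380781.3 = 99.067... → 99.

99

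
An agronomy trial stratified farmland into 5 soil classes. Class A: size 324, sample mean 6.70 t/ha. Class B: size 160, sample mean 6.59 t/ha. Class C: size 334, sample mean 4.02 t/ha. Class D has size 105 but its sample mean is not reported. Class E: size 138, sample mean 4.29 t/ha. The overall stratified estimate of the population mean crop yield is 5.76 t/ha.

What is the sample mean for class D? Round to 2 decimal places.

9.06

Σ Nₕx̄ₕ = N·μ, so 105·x̄_D = 1061·5.76 − (324·6.70 + 160·6.59 + 334·4.02 + 138·4.29).
= 6111.36 − 5159.9 = 951.46.
x̄_D = 951.46 / 105 = 9.0615... → 9.06.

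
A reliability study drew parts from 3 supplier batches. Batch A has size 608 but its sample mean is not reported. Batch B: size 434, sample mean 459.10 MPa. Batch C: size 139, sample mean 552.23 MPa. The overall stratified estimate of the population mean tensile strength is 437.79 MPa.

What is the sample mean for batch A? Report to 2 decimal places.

396.42

N = 608 + 434 + 139 = 1181.
Overall total = μ·N = 437.79·1181 = 517029.99.
Subtract the known strata: 434·459.10 + 139·552.23 = 276009.37.
Remaining total for batch A: 517029.99 − 276009.37 = 241020.62.
Divide by its size: 241020.62 / 608 = 396.4155... → 396.42.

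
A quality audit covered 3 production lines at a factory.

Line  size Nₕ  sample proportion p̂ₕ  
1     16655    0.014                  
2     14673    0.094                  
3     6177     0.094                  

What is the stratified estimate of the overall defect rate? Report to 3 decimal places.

Wₕ = Nₕ/N with N = 37505: 0.4441, 0.3912, 0.1647.
p̂_st = 0.4441·0.014 + 0.3912·0.094 + 0.1647·0.094 ≈ 0.05847... → 0.058.

0.058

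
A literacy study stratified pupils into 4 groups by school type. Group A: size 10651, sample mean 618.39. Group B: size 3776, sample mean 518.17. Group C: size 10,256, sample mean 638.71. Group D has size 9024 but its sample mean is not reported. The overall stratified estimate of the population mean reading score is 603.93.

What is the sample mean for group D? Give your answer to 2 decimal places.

583.22

Σ Nₕx̄ₕ = N·μ, so 9024·x̄_D = 33707·603.93 − (10651·618.39 + 3776·518.17 + 10256·638.71).
= 20356668.51 − 15093691.57 = 5262976.94.
x̄_D = 5262976.94 / 9024 = 583.2200... → 583.22.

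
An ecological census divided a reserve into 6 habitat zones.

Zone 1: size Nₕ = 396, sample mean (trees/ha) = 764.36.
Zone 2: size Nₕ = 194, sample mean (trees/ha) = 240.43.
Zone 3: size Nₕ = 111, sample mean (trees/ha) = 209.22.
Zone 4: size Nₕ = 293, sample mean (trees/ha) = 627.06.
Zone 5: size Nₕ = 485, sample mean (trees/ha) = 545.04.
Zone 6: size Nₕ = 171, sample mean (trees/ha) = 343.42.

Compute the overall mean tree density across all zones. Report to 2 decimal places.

532.94

x̄_st = (Σ Nₕx̄ₕ) / (Σ Nₕ) = (396·764.36 + 194·240.43 + 111·209.22 + 293·627.06 + 485·545.04 + 171·343.42) / 1650
= 879351.2 / 1650 = 532.9401... → 532.94.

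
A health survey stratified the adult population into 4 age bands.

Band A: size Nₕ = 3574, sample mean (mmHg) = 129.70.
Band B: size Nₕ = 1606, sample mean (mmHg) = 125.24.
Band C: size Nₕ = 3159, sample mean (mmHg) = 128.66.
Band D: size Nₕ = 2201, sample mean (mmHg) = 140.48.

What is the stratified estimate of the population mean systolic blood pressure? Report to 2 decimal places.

130.96

N = 3574 + 1606 + 3159 + 2201 = 10540.
Overall mean = Σ (Nₕ/N)·x̄ₕ — weight by population share, not a simple average.
Σ Nₕx̄ₕ = 3574·129.70 + 1606·125.24 + 3159·128.66 + 2201·140.48 = 463547.8 + 201135.44 + 406436.94 + 309196.48 = 1380316.66.
Divide by N: 1380316.66 / 10540 = 130.9598... → 130.96.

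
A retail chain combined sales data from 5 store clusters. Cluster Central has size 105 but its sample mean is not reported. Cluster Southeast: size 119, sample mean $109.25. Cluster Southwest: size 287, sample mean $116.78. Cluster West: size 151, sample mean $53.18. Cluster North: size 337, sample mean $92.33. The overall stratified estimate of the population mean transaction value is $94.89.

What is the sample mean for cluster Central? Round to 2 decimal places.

86.98

N = 105 + 119 + 287 + 151 + 337 = 999.
Overall total = μ·N = 94.89·999 = 94795.11.
Subtract the known strata: 119·109.25 + 287·116.78 + 151·53.18 + 337·92.33 = 85662.
Remaining total for cluster Central: 94795.11 − 85662 = 9133.11.
Divide by its size: 9133.11 / 105 = 86.982 → 86.98.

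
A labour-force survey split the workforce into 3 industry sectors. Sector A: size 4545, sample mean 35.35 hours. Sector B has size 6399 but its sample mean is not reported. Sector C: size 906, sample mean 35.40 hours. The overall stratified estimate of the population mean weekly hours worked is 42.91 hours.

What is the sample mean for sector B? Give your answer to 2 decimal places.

49.34

Σ Nₕx̄ₕ = N·μ, so 6399·x̄_B = 11850·42.91 − (4545·35.35 + 906·35.40).
= 508483.5 − 192738.15 = 315745.35.
x̄_B = 315745.35 / 6399 = 49.3429... → 49.34.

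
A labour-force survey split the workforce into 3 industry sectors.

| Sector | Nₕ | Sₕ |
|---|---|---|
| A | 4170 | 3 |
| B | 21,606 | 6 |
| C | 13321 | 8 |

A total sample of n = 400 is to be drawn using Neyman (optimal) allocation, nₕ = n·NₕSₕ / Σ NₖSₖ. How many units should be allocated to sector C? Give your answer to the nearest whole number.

Σ NₕSₕ = 4170·3 + 21606·6 + 13321·8 = 248714.
Share for C: 106568/248714 = 0.42848.
n_C = 400 × 0.42848 = 171.390... → 171.

171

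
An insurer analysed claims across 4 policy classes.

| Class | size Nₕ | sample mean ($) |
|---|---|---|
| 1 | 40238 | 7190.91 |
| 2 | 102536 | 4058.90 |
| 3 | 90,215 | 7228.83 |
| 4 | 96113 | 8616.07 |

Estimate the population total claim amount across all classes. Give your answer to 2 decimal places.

2185796441.34

Population total = Σ Nₕ·x̄ₕ (each stratum's size times its mean).
40238·7190.91 + 102536·4058.90 + 90215·7228.83 + 96113·8616.07 = 289347836.58 + 416183370.4 + 652148898.45 + 828116335.91 = 2185796441.34.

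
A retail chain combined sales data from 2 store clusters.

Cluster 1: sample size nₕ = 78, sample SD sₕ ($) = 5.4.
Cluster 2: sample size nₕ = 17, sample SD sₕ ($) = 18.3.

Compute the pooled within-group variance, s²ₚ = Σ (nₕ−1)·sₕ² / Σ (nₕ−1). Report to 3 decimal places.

81.759

1: (78−1)·5.4² = 77·29.16 = 2245.32
2: (17−1)·18.3² = 16·334.89 = 5358.24
Numerator = 7603.56; denominator = Σ(nₕ−1) = 93.
s²ₚ = 7603.56/93 = 81.75871... → 81.759.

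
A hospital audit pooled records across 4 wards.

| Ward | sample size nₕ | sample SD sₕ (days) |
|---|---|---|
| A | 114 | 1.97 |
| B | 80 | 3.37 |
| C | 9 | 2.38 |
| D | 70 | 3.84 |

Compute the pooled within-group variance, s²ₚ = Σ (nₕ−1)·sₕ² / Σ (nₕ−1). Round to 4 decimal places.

8.9164

A: (114−1)·1.97² = 113·3.8809 = 438.5417
B: (80−1)·3.37² = 79·11.3569 = 897.1951
C: (9−1)·2.38² = 8·5.6644 = 45.3152
D: (70−1)·3.84² = 69·14.7456 = 1017.4464
Numerator = 2398.4984; denominator = Σ(nₕ−1) = 269.
s²ₚ = 2398.4984/269 = 8.916351... → 8.9164.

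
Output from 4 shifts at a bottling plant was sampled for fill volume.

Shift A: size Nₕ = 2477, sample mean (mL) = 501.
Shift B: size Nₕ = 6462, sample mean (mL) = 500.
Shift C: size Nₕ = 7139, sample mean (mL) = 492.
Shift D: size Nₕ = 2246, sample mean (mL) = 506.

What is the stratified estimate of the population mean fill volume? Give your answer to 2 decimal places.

497.75

x̄_st = (Σ Nₕx̄ₕ) / (Σ Nₕ) = (2477·501 + 6462·500 + 7139·492 + 2246·506) / 18324
= 9120841 / 18324 = 497.7538... → 497.75.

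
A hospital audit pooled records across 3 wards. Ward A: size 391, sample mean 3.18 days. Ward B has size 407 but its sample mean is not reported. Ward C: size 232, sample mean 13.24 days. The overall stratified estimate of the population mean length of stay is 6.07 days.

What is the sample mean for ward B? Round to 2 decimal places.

4.76

N = 391 + 407 + 232 = 1030.
Overall total = μ·N = 6.07·1030 = 6252.1.
Subtract the known strata: 391·3.18 + 232·13.24 = 4315.06.
Remaining total for ward B: 6252.1 − 4315.06 = 1937.04.
Divide by its size: 1937.04 / 407 = 4.7593... → 4.76.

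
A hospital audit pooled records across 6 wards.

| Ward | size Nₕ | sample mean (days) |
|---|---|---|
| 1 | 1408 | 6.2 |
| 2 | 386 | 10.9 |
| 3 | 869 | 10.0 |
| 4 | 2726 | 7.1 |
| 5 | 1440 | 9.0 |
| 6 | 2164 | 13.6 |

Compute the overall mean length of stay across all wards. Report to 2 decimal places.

N = 1408 + 386 + 869 + 2726 + 1440 + 2164 = 8993.
The stratified mean weights each stratum mean by its population share Nₕ/N.
Σ Nₕx̄ₕ = 1408·6.2 + 386·10.9 + 869·10.0 + 2726·7.1 + 1440·9.0 + 2164·13.6 = 8729.6 + 4207.4 + 8690 + 19354.6 + 12960 + 29430.4 = 83372.
Divide by N: 83372 / 8993 = 9.2708... → 9.27.

9.27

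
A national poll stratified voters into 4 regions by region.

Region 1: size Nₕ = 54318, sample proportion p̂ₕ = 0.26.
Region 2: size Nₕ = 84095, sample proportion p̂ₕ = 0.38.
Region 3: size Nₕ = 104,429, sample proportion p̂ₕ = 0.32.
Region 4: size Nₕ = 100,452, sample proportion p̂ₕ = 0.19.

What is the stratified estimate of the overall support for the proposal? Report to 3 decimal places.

0.287

N = 54318 + 84095 + 104429 + 100452 = 343294.
Overall proportion = Σ (Nₕ/N)·p̂ₕ.
Σ Nₕp̂ₕ = 14122.68 + 31956.1 + 33417.28 + 19085.88 = 98581.94.
98581.94 / 343294 = 0.28716... → 0.287.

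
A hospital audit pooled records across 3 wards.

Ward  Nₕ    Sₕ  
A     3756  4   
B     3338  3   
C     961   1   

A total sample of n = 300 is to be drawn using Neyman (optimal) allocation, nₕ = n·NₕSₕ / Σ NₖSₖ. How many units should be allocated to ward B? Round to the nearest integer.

A: NₕSₕ = 3756·4 = 15024
B: NₕSₕ = 3338·3 = 10014
C: NₕSₕ = 961·1 = 961
Σ NₕSₕ = 25999.
n_B = 300·10014/25999 = 115.551... → 116.

116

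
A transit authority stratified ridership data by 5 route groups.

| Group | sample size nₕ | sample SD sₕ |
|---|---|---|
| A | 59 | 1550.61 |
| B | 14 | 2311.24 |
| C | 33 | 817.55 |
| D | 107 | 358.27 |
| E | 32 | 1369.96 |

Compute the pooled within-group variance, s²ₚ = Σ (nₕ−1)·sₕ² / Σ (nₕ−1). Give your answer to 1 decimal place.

A: (59−1)·1550.61² = 58·2404391.3721 = 139454699.5818
B: (14−1)·2311.24² = 13·5341830.3376 = 69443794.3888
C: (33−1)·817.55² = 32·668388.0025 = 21388416.08
D: (107−1)·358.27² = 106·128357.3929 = 13605883.6474
E: (32−1)·1369.96² = 31·1876790.4016 = 58180502.4496
Numerator = 302073296.1476; denominator = Σ(nₕ−1) = 240.
s²ₚ = 302073296.1476/240 = 1258638.734... → 1258638.7.

1258638.7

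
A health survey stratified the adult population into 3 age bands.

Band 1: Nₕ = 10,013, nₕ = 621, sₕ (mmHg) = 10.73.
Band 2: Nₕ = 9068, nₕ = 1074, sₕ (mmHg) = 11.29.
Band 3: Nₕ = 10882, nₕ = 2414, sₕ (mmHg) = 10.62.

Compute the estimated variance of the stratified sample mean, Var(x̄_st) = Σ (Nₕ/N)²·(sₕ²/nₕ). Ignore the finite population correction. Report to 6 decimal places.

0.037737

N = 29963. Term for each stratum: Wₕ²sₕ²/nₕ.
Var(x̄_st) = 0.020704545 + 0.010870163 + 0.006162524 = 0.037737231 → 0.037737.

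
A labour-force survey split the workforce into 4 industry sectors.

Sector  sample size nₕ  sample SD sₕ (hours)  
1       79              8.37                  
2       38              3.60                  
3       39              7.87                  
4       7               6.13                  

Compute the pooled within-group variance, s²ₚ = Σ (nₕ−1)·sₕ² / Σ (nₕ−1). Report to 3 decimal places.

Degrees of freedom: 78 + 37 + 38 + 6 = 159.
Σ(nₕ−1)sₕ² = 78·70.0569 + 37·12.96 + 38·61.9369 + 6·37.5769 = 8523.0218.
s²ₚ = 8523.0218 / 159 = 53.60391... → 53.604.

53.604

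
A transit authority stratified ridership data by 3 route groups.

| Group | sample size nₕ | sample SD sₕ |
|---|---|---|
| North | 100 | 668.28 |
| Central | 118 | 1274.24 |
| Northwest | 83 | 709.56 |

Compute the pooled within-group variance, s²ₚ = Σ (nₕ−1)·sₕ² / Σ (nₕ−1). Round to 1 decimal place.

924394.8

North: (100−1)·668.28² = 99·446598.1584 = 44213217.6816
Central: (118−1)·1274.24² = 117·1623687.5776 = 189971446.5792
Northwest: (83−1)·709.56² = 82·503475.3936 = 41284982.2752
Numerator = 275469646.536; denominator = Σ(nₕ−1) = 298.
s²ₚ = 275469646.536/298 = 924394.787... → 924394.8.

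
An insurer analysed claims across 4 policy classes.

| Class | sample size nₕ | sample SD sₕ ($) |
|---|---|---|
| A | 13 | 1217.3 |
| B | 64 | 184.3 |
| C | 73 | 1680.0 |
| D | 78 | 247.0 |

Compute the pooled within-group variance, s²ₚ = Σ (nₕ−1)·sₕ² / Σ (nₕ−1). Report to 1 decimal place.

Degrees of freedom: 12 + 63 + 72 + 77 = 224.
Σ(nₕ−1)sₕ² = 12·1481819.29 + 63·33966.49 + 72·2822400 + 77·61009 = 227832213.35.
s²ₚ = 227832213.35 / 224 = 1017108.095... → 1017108.1.

1017108.1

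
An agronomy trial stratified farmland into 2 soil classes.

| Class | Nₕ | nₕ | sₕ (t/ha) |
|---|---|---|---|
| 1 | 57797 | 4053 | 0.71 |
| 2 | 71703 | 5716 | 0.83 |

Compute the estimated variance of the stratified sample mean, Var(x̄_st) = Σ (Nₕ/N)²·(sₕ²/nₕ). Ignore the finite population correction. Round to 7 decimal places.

0.0000617

N = 129500; Wₕ = Nₕ/N.
class 1: (57797/129500)²·0.71²/4053 = 0.0000247749
class 2: (71703/129500)²·0.83²/5716 = 0.0000369487
Sum = 0.0000617235 → 0.0000617.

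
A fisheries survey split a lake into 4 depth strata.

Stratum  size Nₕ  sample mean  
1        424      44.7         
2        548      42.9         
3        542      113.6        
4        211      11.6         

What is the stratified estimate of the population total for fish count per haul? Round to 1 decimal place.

1: 424·44.7 = 18952.8
2: 548·42.9 = 23509.2
3: 542·113.6 = 61571.2
4: 211·11.6 = 2447.6
τ̂ = Σ Nₕx̄ₕ = 106480.8.

106480.8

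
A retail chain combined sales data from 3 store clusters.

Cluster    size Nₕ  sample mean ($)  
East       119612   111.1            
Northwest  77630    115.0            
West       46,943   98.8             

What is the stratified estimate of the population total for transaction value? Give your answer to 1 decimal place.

26854311.6

Estimate total by summing Nₕ·x̄ₕ over strata.
119612·111.1 + 77630·115.0 + 46943·98.8 = 13288893.2 + 8927450 + 4637968.4 = 26854311.6.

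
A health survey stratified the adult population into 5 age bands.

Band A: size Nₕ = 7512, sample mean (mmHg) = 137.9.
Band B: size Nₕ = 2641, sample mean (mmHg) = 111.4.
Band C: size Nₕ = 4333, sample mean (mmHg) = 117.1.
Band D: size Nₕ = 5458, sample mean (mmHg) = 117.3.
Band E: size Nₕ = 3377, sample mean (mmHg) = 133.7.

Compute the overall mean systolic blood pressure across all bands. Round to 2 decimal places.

N = 23321; weights Wₕ = Nₕ/N = (0.3221, 0.1132, 0.1858, 0.2340, 0.1448).
x̄_st = Σ Wₕ·x̄ₕ = 0.3221·137.9 + 0.1132·111.4 + 0.1858·117.1 + 0.2340·117.3 + 0.1448·133.7 ≈ 125.6050...
→ 125.61.

125.61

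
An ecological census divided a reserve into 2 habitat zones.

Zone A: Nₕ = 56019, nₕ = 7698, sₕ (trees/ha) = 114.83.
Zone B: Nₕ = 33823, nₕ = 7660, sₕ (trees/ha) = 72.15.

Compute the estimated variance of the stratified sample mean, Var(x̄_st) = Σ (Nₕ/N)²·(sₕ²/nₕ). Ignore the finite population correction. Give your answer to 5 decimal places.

N = 89842. Term for each stratum: Wₕ²sₕ²/nₕ.
Var(x̄_st) = 0.66595472 + 0.09631842 = 0.76227314 → 0.76227.

0.76227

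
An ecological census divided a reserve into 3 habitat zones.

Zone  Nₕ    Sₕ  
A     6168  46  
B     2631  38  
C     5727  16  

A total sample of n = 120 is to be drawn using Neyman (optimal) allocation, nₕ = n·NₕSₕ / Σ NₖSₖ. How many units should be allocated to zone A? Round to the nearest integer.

A: NₕSₕ = 6168·46 = 283728
B: NₕSₕ = 2631·38 = 99978
C: NₕSₕ = 5727·16 = 91632
Σ NₕSₕ = 475338.
n_A = 120·283728/475338 = 71.628... → 72.

72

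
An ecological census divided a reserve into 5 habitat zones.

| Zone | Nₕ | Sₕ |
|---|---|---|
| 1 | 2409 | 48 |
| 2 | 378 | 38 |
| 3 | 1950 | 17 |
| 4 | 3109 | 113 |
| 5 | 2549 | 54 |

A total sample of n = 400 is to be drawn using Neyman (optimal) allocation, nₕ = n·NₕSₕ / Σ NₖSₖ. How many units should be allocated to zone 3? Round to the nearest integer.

20

1: NₕSₕ = 2409·48 = 115632
2: NₕSₕ = 378·38 = 14364
3: NₕSₕ = 1950·17 = 33150
4: NₕSₕ = 3109·113 = 351317
5: NₕSₕ = 2549·54 = 137646
Σ NₕSₕ = 652109.
n_3 = 400·33150/652109 = 20.334... → 20.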